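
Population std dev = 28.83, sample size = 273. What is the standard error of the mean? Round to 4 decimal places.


SE = sigma / sqrt(n)
sqrt(273) ≈ 16.522712
SE = 28.83 / 16.522712 ≈ 1.744871

1.7449


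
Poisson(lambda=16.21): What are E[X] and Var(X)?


E[X] = Var(X) = lambda = 16.21

16.21, 16.21


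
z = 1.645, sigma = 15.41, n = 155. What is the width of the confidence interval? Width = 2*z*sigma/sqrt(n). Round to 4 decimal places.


width = 2*z*sigma/sqrt(n)
2*z*sigma = 2 * 1.645 * 15.41 = 50.6989
sqrt(155) ≈ 12.449900
width = 50.6989 / 12.449900 ≈ 4.072234

4.0722


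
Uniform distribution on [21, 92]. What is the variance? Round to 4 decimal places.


Var = (b-a)^2 / 12
(b-a)^2 = (92 - 21)^2 = 5041
Var = 5041/12 ≈ 420.083333

420.0833


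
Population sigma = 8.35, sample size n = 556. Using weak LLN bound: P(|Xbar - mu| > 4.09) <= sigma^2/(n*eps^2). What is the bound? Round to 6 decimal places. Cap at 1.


bound = min(1, sigma^2/(n*eps^2))
sigma^2 = 8.35^2 = 69.7225
n*eps^2 = 556 * 4.09^2 = 556 * 16.7281 = 9300.8236
sigma^2/(n*eps^2) = 69.7225 / 9300.8236 ≈ 0.00749638

0.007496


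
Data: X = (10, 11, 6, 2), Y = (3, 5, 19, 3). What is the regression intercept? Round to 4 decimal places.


a = ybar - b*xbar, where b = sum((xi-xbar)(yi-ybar)) / sum((xi-xbar)^2)
n = 4, xbar = 29/4 = 7.25, ybar = 30/4 = 7.5
Sxy = sum((xi-xbar)(yi-ybar)) = -12.5
Sxx = sum((xi-xbar)^2) = 50.75
b = Sxy / Sxx = -50/203 ≈ -0.246305
a = 7.5 - (-0.246305) * 7.25 = 65/7 ≈ 9.285714

9.2857


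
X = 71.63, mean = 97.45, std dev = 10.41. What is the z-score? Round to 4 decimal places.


z = (X - mu) / sigma
X - mu = 71.63 - 97.45 = -25.82
z = -25.82 / 10.41 = -2582/1041 ≈ -2.480307

-2.4803


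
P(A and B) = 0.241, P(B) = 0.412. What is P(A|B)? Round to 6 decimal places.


P(A|B) = P(A and B) / P(B) = 0.241 / 0.412 = 241/412 ≈ 0.58495146

0.584951


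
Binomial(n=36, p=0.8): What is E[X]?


E[X] = n*p = 36 * 0.8 = 28.8

28.8


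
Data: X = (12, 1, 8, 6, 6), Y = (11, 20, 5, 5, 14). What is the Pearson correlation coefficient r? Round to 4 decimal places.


r = sum((xi-xbar)(yi-ybar)) / sqrt(sum((xi-xbar)^2) * sum((yi-ybar)^2))
n = 5, xbar = 33/5 = 6.6, ybar = 55/5 = 11
Sxy = sum((xi-xbar)(yi-ybar)) = -57
Sxx = sum((xi-xbar)^2) = 63.2
Syy = sum((yi-ybar)^2) = 162
sqrt(Sxx*Syy) ≈ 101.184979
r = Sxy / sqrt(Sxx*Syy) = -57 / 101.184979 ≈ -0.563325

-0.5633


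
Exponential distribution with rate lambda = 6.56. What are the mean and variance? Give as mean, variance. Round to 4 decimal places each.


mean = 1/lam, var = 1/lam^2
mean = 1 / 6.56 = 25/164 ≈ 0.152439
lam^2 = 6.56^2 = 43.0336
var = 1 / 43.0336 ≈ 0.023238

0.1524, 0.0232


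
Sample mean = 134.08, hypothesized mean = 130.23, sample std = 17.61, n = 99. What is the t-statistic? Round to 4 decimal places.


t = (xbar - mu0) / (s/sqrt(n))
xbar - mu0 = 134.08 - 130.23 = 3.85
sqrt(99) ≈ 9.94987437
s/sqrt(n) = 17.61 / 9.94987437 ≈ 1.76987159
t = 3.85 / 1.76987159 ≈ 2.175299

2.1753


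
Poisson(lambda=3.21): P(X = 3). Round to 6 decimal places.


P = e^(-lam) * lam^k / k!
e^(-3.21) ≈ 0.04035661
lam^k = 3.21^3 = 33.076161
k! = 3! = 6
P = 0.04035661 * 33.076161 / 6 ≈ 0.222474

0.222474


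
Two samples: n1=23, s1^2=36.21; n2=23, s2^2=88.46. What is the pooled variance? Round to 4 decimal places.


sp^2 = ((n1-1)*s1^2 + (n2-1)*s2^2)/(n1+n2-2)
(n1-1)*s1^2 = 22 * 36.21 = 796.62
(n2-1)*s2^2 = 22 * 88.46 = 1946.12
numerator = 796.62 + 1946.12 = 2742.74
n1+n2-2 = 44
sp^2 = 2742.74 / 44 = 62.335

62.3350


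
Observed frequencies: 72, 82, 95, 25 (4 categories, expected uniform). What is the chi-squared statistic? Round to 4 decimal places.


chi2 = sum((O-E)^2/E), E = total/4
total = 274, E = 274/4 = 68.5
(72 - 68.5)^2 / 68.5 = 12.25 / 68.5 = 49/274 ≈ 0.178832
(82 - 68.5)^2 / 68.5 = 182.25 / 68.5 = 729/274 ≈ 2.660584
(95 - 68.5)^2 / 68.5 = 702.25 / 68.5 = 2809/274 ≈ 10.251825
(25 - 68.5)^2 / 68.5 = 1892.25 / 68.5 = 7569/274 ≈ 27.624088
chi2 = 5578/137 ≈ 40.715328

40.7153


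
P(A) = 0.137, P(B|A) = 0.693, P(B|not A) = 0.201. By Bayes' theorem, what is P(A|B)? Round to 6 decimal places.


P(A|B) = P(B|A)*P(A) / P(B), P(B) = P(B|A)*P(A) + P(B|not A)*P(not A)
P(B|A)*P(A) = 0.693 * 0.137 = 0.094941
P(B|not A)*P(not A) = 0.201 * 0.863 = 0.173463
P(B) = 0.094941 + 0.173463 = 0.268404
P(A|B) = 0.094941 / 0.268404 ≈ 0.35372424

0.353724


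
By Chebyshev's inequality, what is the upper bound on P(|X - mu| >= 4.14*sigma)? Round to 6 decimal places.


P <= 1/k^2
k^2 = 4.14^2 = 17.1396
1/k^2 = 1 / 17.1396 ≈ 0.05834442

0.058344


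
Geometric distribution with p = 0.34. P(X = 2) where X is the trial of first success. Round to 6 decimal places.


P = (1-p)^(k-1) * p
(1-p)^(k-1) = 0.66^1 = 0.66
P = 0.66 * 0.34 = 0.2244

0.224400


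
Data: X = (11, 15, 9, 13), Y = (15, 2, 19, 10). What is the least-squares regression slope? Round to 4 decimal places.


b = sum((xi-xbar)(yi-ybar)) / sum((xi-xbar)^2)
n = 4, xbar = 48/4 = 12, ybar = 46/4 = 11.5
Sxy = sum((xi-xbar)(yi-ybar)) = -56
Sxx = sum((xi-xbar)^2) = 20
b = Sxy / Sxx = -2.8

-2.8000


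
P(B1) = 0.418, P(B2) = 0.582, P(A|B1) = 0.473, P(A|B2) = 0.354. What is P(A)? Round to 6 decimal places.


P(A) = P(A|B1)*P(B1) + P(A|B2)*P(B2)
P(A|B1)*P(B1) = 0.473 * 0.418 = 0.197714
P(A|B2)*P(B2) = 0.354 * 0.582 = 0.206028
P(A) = 0.197714 + 0.206028 = 0.403742

0.403742


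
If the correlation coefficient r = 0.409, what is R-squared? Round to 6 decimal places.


R^2 = r^2 = (0.409)^2 = 0.167281

0.167281


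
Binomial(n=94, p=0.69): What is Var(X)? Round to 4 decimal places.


Var = n*p*(1-p) = 94 * 0.69 * 0.31 = 20.1066

20.1066


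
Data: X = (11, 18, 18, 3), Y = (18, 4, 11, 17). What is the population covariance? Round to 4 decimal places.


Cov = (1/n)*sum((xi-xbar)(yi-ybar))
n = 4, xbar = 50/4 = 12.5, ybar = 50/4 = 12.5
sum((xi-xbar)(yi-ybar)) = -106
Cov = -106 / 4 = -26.5

-26.5000


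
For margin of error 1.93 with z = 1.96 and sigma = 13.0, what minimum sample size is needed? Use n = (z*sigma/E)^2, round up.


z*sigma/E = 1.96 * 13.0 / 1.93 = 2548/193 ≈ 13.202073
(z*sigma/E)^2 ≈ 174.294719
round up: n = 175

175


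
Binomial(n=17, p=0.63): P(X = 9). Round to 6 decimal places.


P = C(n,k) * p^k * (1-p)^(n-k)
C(17,9) = 24310
p^k = 0.63^9 ≈ 0.01563381
(1-p)^(n-k) = 0.37^8 ≈ 0.0003512479
P = 24310 * 0.01563381 * 0.0003512479 ≈ 0.133495

0.133495


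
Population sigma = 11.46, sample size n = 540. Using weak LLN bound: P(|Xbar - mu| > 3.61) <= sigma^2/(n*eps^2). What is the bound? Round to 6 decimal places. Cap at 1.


bound = min(1, sigma^2/(n*eps^2))
sigma^2 = 11.46^2 = 131.3316
n*eps^2 = 540 * 3.61^2 = 540 * 13.0321 = 7037.334
sigma^2/(n*eps^2) = 131.3316 / 7037.334 ≈ 0.01866212

0.018662


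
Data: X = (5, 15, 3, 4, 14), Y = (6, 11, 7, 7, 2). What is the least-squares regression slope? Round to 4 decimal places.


b = sum((xi-xbar)(yi-ybar)) / sum((xi-xbar)^2)
n = 5, xbar = 41/5 = 8.2, ybar = 33/5 = 6.6
Sxy = sum((xi-xbar)(yi-ybar)) = 1.4
Sxx = sum((xi-xbar)^2) = 134.8
b = Sxy / Sxx = 7/674 ≈ 0.010386

0.0104


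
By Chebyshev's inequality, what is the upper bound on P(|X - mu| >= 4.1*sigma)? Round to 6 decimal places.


P <= 1/k^2
k^2 = 4.1^2 = 16.81
1/k^2 = 1 / 16.81 = 100/1681 ≈ 0.05948840

0.059488


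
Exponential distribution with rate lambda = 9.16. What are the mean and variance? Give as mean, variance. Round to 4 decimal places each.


mean = 1/lam, var = 1/lam^2
mean = 1 / 9.16 = 25/229 ≈ 0.109170
lam^2 = 9.16^2 = 83.9056
var = 1 / 83.9056 ≈ 0.011918

0.1092, 0.0119


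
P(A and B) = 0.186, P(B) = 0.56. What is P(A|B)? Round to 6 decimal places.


P(A|B) = P(A and B) / P(B) = 0.186 / 0.56 = 93/280 ≈ 0.33214286

0.332143


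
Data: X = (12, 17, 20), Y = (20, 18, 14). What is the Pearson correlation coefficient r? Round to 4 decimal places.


r = sum((xi-xbar)(yi-ybar)) / sqrt(sum((xi-xbar)^2) * sum((yi-ybar)^2))
n = 3, xbar = 49/3 ≈ 16.333333, ybar = 52/3 ≈ 17.333333
Sxy = sum((xi-xbar)(yi-ybar)) = -70/3 ≈ -23.333333
Sxx = sum((xi-xbar)^2) = 98/3 ≈ 32.666667
Syy = sum((yi-ybar)^2) = 56/3 ≈ 18.666667
sqrt(Sxx*Syy) ≈ 24.693679
r = Sxy / sqrt(Sxx*Syy) = -23.333333 / 24.693679 ≈ -0.944911

-0.9449


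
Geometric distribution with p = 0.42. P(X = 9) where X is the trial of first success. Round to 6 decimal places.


P = (1-p)^(k-1) * p
(1-p)^(k-1) = 0.58^8 ≈ 0.01280631
P = 0.01280631 * 0.42 ≈ 0.005378649

0.005379


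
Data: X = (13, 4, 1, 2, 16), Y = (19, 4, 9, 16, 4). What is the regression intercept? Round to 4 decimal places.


a = ybar - b*xbar, where b = sum((xi-xbar)(yi-ybar)) / sum((xi-xbar)^2)
n = 5, xbar = 36/5 = 7.2, ybar = 52/5 = 10.4
Sxy = sum((xi-xbar)(yi-ybar)) = -6.4
Sxx = sum((xi-xbar)^2) = 186.8
b = Sxy / Sxx = -16/467 ≈ -0.034261
a = 10.4 - (-0.034261) * 7.2 = 4972/467 ≈ 10.646681

10.6467


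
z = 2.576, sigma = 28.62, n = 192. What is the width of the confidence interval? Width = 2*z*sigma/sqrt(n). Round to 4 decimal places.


width = 2*z*sigma/sqrt(n)
2*z*sigma = 2 * 2.576 * 28.62 = 147.45024
sqrt(192) ≈ 13.856406
width = 147.45024 / 13.856406 ≈ 10.641304

10.6413


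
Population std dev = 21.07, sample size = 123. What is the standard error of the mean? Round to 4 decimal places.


SE = sigma / sqrt(n)
sqrt(123) ≈ 11.090537
SE = 21.07 / 11.090537 ≈ 1.899818

1.8998


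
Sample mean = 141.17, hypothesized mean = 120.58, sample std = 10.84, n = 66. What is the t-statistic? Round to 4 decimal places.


t = (xbar - mu0) / (s/sqrt(n))
xbar - mu0 = 141.17 - 120.58 = 20.59
sqrt(66) ≈ 8.12403840
s/sqrt(n) = 10.84 / 8.12403840 ≈ 1.33431176
t = 20.59 / 1.33431176 ≈ 15.431176

15.4312


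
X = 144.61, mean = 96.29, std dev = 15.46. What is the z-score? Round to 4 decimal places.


z = (X - mu) / sigma
X - mu = 144.61 - 96.29 = 48.32
z = 48.32 / 15.46 = 2416/773 ≈ 3.125485

3.1255


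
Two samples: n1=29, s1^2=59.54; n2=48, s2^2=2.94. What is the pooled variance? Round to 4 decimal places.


sp^2 = ((n1-1)*s1^2 + (n2-1)*s2^2)/(n1+n2-2)
(n1-1)*s1^2 = 28 * 59.54 = 1667.12
(n2-1)*s2^2 = 47 * 2.94 = 138.18
numerator = 1667.12 + 138.18 = 1805.3
n1+n2-2 = 75
sp^2 = 1805.3 / 75 = 18053/750 ≈ 24.070667

24.0707


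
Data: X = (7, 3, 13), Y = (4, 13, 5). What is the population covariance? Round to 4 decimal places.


Cov = (1/n)*sum((xi-xbar)(yi-ybar))
n = 3, xbar = 23/3 ≈ 7.666667, ybar = 22/3 ≈ 7.333333
sum((xi-xbar)(yi-ybar)) = -110/3 ≈ -36.666667
Cov = -36.666667 / 3 = -110/9 ≈ -12.222222

-12.2222


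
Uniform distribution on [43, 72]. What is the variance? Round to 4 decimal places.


Var = (b-a)^2 / 12
(b-a)^2 = (72 - 43)^2 = 841
Var = 841/12 ≈ 70.083333

70.0833


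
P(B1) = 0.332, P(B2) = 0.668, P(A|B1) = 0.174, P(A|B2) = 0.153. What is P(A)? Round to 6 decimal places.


P(A) = P(A|B1)*P(B1) + P(A|B2)*P(B2)
P(A|B1)*P(B1) = 0.174 * 0.332 = 0.057768
P(A|B2)*P(B2) = 0.153 * 0.668 = 0.102204
P(A) = 0.057768 + 0.102204 = 0.159972

0.159972


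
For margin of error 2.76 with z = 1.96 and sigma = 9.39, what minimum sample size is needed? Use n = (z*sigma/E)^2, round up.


z*sigma/E = 1.96 * 9.39 / 2.76 = 15337/2300 ≈ 6.668261
(z*sigma/E)^2 ≈ 44.465703
round up: n = 45

45


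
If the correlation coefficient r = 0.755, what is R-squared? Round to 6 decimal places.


R^2 = r^2 = (0.755)^2 = 0.570025

0.570025


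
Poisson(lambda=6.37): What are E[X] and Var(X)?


E[X] = Var(X) = lambda = 6.37

6.37, 6.37


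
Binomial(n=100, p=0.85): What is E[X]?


E[X] = n*p = 100 * 0.85 = 85

85


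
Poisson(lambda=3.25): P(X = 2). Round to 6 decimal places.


P = e^(-lam) * lam^k / k!
e^(-3.25) ≈ 0.03877421
lam^k = 3.25^2 = 10.5625
k! = 2! = 2
P = 0.03877421 * 10.5625 / 2 ≈ 0.204776

0.204776


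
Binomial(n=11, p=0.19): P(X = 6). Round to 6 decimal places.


P = C(n,k) * p^k * (1-p)^(n-k)
C(11,6) = 462
p^k = 0.19^6 ≈ 0.00004704588
(1-p)^(n-k) = 0.81^5 ≈ 0.3486784
P = 462 * 0.00004704588 * 0.3486784 ≈ 0.007579

0.007579


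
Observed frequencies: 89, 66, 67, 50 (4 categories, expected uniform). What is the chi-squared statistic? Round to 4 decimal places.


chi2 = sum((O-E)^2/E), E = total/4
total = 272, E = 272/4 = 68
(89 - 68)^2 / 68 = 441 / 68 = 441/68 ≈ 6.485294
(66 - 68)^2 / 68 = 4 / 68 = 1/17 ≈ 0.058824
(67 - 68)^2 / 68 = 1 / 68 = 1/68 ≈ 0.014706
(50 - 68)^2 / 68 = 324 / 68 = 81/17 ≈ 4.764706
chi2 = 385/34 ≈ 11.323529

11.3235


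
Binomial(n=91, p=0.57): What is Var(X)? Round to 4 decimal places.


Var = n*p*(1-p) = 91 * 0.57 * 0.43 = 22.3041

22.3041


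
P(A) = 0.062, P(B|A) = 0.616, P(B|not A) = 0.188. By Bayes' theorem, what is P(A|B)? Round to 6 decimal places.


P(A|B) = P(B|A)*P(A) / P(B), P(B) = P(B|A)*P(A) + P(B|not A)*P(not A)
P(B|A)*P(A) = 0.616 * 0.062 = 0.038192
P(B|not A)*P(not A) = 0.188 * 0.938 = 0.176344
P(B) = 0.038192 + 0.176344 = 0.214536
P(A|B) = 0.038192 / 0.214536 = 682/3831 ≈ 0.17802140

0.178021


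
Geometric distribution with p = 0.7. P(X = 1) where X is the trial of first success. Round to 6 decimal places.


P = (1-p)^(k-1) * p
(1-p)^(k-1) = 0.3^0 = 1
P = 1 * 0.7 = 0.7

0.700000


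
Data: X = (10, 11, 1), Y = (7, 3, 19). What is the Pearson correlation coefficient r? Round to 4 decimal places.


r = sum((xi-xbar)(yi-ybar)) / sqrt(sum((xi-xbar)^2) * sum((yi-ybar)^2))
n = 3, xbar = 22/3 ≈ 7.333333, ybar = 29/3 ≈ 9.666667
Sxy = sum((xi-xbar)(yi-ybar)) = -272/3 ≈ -90.666667
Sxx = sum((xi-xbar)^2) = 182/3 ≈ 60.666667
Syy = sum((yi-ybar)^2) = 416/3 ≈ 138.666667
sqrt(Sxx*Syy) ≈ 91.719379
r = Sxy / sqrt(Sxx*Syy) = -90.666667 / 91.719379 ≈ -0.988522

-0.9885


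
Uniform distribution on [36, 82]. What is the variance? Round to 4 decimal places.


Var = (b-a)^2 / 12
(b-a)^2 = (82 - 36)^2 = 2116
Var = 2116/12 ≈ 176.333333

176.3333


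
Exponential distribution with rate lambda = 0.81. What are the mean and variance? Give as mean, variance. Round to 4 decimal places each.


mean = 1/lam, var = 1/lam^2
mean = 1 / 0.81 = 100/81 ≈ 1.234568
lam^2 = 0.81^2 = 0.6561
var = 1 / 0.6561 = 10000/6561 ≈ 1.524158

1.2346, 1.5242


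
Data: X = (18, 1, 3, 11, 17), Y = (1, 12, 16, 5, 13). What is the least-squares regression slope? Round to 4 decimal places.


b = sum((xi-xbar)(yi-ybar)) / sum((xi-xbar)^2)
n = 5, xbar = 50/5 = 10, ybar = 47/5 = 9.4
Sxy = sum((xi-xbar)(yi-ybar)) = -116
Sxx = sum((xi-xbar)^2) = 244
b = Sxy / Sxx = -29/61 ≈ -0.475410

-0.4754


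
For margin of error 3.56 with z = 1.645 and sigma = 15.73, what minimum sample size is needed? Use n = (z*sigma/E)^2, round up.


z*sigma/E = 1.645 * 15.73 / 3.56 ≈ 7.268497
(z*sigma/E)^2 ≈ 52.831051
round up: n = 53

53


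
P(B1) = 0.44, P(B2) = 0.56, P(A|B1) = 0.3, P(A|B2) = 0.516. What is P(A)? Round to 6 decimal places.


P(A) = P(A|B1)*P(B1) + P(A|B2)*P(B2)
P(A|B1)*P(B1) = 0.3 * 0.44 = 0.132
P(A|B2)*P(B2) = 0.516 * 0.56 = 0.28896
P(A) = 0.132 + 0.28896 = 0.42096

0.420960


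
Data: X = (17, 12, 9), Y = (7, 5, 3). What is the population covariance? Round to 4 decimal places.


Cov = (1/n)*sum((xi-xbar)(yi-ybar))
n = 3, xbar = 38/3 ≈ 12.666667, ybar = 15/3 = 5
sum((xi-xbar)(yi-ybar)) = 16
Cov = 16 / 3 = 16/3 ≈ 5.333333

5.3333


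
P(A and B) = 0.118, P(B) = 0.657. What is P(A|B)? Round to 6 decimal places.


P(A|B) = P(A and B) / P(B) = 0.118 / 0.657 = 118/657 ≈ 0.17960426

0.179604


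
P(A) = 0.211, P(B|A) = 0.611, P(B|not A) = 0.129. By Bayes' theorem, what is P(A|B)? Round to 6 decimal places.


P(A|B) = P(B|A)*P(A) / P(B), P(B) = P(B|A)*P(A) + P(B|not A)*P(not A)
P(B|A)*P(A) = 0.611 * 0.211 = 0.128921
P(B|not A)*P(not A) = 0.129 * 0.789 = 0.101781
P(B) = 0.128921 + 0.101781 = 0.230702
P(A|B) = 0.128921 / 0.230702 ≈ 0.55882047

0.558820


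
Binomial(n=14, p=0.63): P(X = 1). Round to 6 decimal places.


P = C(n,k) * p^k * (1-p)^(n-k)
C(14,1) = 14
p^k = 0.63^1 = 0.63
(1-p)^(n-k) = 0.37^13 ≈ 0.000002435692
P = 14 * 0.63 * 0.000002435692 ≈ 0.000021

0.000021


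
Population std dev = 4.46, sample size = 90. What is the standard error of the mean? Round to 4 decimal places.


SE = sigma / sqrt(n)
sqrt(90) ≈ 9.486833
SE = 4.46 / 9.486833 ≈ 0.470125

0.4701


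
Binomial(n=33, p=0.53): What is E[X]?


E[X] = n*p = 33 * 0.53 = 17.49

17.49


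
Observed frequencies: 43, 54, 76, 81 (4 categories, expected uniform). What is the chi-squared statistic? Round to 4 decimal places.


chi2 = sum((O-E)^2/E), E = total/4
total = 254, E = 254/4 = 63.5
(43 - 63.5)^2 / 63.5 = 420.25 / 63.5 = 1681/254 ≈ 6.618110
(54 - 63.5)^2 / 63.5 = 90.25 / 63.5 = 361/254 ≈ 1.421260
(76 - 63.5)^2 / 63.5 = 156.25 / 63.5 = 625/254 ≈ 2.460630
(81 - 63.5)^2 / 63.5 = 306.25 / 63.5 = 1225/254 ≈ 4.822835
chi2 = 1946/127 ≈ 15.322835

15.3228


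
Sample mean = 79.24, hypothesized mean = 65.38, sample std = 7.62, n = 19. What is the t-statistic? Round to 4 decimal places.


t = (xbar - mu0) / (s/sqrt(n))
xbar - mu0 = 79.24 - 65.38 = 13.86
sqrt(19) ≈ 4.35889894
s/sqrt(n) = 7.62 / 4.35889894 ≈ 1.74814789
t = 13.86 / 1.74814789 ≈ 7.928391

7.9284


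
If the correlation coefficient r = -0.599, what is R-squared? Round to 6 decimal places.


R^2 = r^2 = (-0.599)^2 = 0.358801

0.358801


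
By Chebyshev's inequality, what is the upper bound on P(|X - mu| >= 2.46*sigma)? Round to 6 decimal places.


P <= 1/k^2
k^2 = 2.46^2 = 6.0516
1/k^2 = 1 / 6.0516 ≈ 0.16524555

0.165246


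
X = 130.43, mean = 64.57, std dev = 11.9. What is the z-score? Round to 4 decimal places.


z = (X - mu) / sigma
X - mu = 130.43 - 64.57 = 65.86
z = 65.86 / 11.9 = 3293/595 ≈ 5.534454

5.5345


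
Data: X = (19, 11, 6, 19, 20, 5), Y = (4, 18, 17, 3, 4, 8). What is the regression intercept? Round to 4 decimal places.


a = ybar - b*xbar, where b = sum((xi-xbar)(yi-ybar)) / sum((xi-xbar)^2)
n = 6, xbar = 80/6 = 40/3 ≈ 13.333333, ybar = 54/6 = 9
Sxy = sum((xi-xbar)(yi-ybar)) = -167
Sxx = sum((xi-xbar)^2) = 712/3 ≈ 237.333333
b = Sxy / Sxx = -501/712 ≈ -0.703652
a = 9 - (-0.703652) * 13.333333 = 1636/89 ≈ 18.382022

18.3820


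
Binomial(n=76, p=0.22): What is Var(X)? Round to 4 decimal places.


Var = n*p*(1-p) = 76 * 0.22 * 0.78 = 13.0416

13.0416


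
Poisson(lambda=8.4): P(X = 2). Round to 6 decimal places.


P = e^(-lam) * lam^k / k!
e^(-8.4) ≈ 0.0002248673
lam^k = 8.4^2 = 70.56
k! = 2! = 2
P = 0.0002248673 * 70.56 / 2 ≈ 0.007933

0.007933


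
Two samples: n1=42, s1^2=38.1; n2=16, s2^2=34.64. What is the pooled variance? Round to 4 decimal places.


sp^2 = ((n1-1)*s1^2 + (n2-1)*s2^2)/(n1+n2-2)
(n1-1)*s1^2 = 41 * 38.1 = 1562.1
(n2-1)*s2^2 = 15 * 34.64 = 519.6
numerator = 1562.1 + 519.6 = 2081.7
n1+n2-2 = 56
sp^2 = 2081.7 / 56 = 20817/560 ≈ 37.173214

37.1732


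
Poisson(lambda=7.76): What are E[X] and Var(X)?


E[X] = Var(X) = lambda = 7.76

7.76, 7.76


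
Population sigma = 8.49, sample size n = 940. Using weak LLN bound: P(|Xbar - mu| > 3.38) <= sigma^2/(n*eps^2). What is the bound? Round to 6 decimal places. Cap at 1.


bound = min(1, sigma^2/(n*eps^2))
sigma^2 = 8.49^2 = 72.0801
n*eps^2 = 940 * 3.38^2 = 940 * 11.4244 = 10738.936
sigma^2/(n*eps^2) = 72.0801 / 10738.936 ≈ 0.00671203

0.006712


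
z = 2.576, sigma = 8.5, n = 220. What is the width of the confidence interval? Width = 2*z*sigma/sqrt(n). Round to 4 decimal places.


width = 2*z*sigma/sqrt(n)
2*z*sigma = 2 * 2.576 * 8.5 = 43.792
sqrt(220) ≈ 14.832397
width = 43.792 / 14.832397 ≈ 2.952456

2.9525


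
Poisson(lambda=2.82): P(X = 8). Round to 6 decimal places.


P = e^(-lam) * lam^k / k!
e^(-2.82) ≈ 0.05960594
lam^k = 2.82^8 ≈ 3999.381806
k! = 8! = 40320
P = 0.05960594 * 3999.381806 / 40320 ≈ 0.005912

0.005912


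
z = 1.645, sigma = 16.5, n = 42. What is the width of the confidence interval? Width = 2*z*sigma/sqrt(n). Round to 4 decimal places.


width = 2*z*sigma/sqrt(n)
2*z*sigma = 2 * 1.645 * 16.5 = 54.285
sqrt(42) ≈ 6.480741
width = 54.285 / 6.480741 ≈ 8.376357

8.3764


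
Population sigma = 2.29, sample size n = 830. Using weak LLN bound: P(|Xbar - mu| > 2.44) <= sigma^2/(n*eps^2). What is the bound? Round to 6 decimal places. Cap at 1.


bound = min(1, sigma^2/(n*eps^2))
sigma^2 = 2.29^2 = 5.2441
n*eps^2 = 830 * 2.44^2 = 830 * 5.9536 = 4941.488
sigma^2/(n*eps^2) = 5.2441 / 4941.488 ≈ 0.00106124

0.001061


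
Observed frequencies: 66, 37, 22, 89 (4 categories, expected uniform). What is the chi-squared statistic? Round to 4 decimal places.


chi2 = sum((O-E)^2/E), E = total/4
total = 214, E = 214/4 = 53.5
(66 - 53.5)^2 / 53.5 = 156.25 / 53.5 = 625/214 ≈ 2.920561
(37 - 53.5)^2 / 53.5 = 272.25 / 53.5 = 1089/214 ≈ 5.088785
(22 - 53.5)^2 / 53.5 = 992.25 / 53.5 = 3969/214 ≈ 18.546729
(89 - 53.5)^2 / 53.5 = 1260.25 / 53.5 = 5041/214 ≈ 23.556075
chi2 = 5362/107 ≈ 50.112150

50.1121


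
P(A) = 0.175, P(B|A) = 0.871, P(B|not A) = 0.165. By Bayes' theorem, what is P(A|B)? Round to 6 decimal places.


P(A|B) = P(B|A)*P(A) / P(B), P(B) = P(B|A)*P(A) + P(B|not A)*P(not A)
P(B|A)*P(A) = 0.871 * 0.175 = 0.152425
P(B|not A)*P(not A) = 0.165 * 0.825 = 0.136125
P(B) = 0.152425 + 0.136125 = 0.28855
P(A|B) = 0.152425 / 0.28855 ≈ 0.52824467

0.528245


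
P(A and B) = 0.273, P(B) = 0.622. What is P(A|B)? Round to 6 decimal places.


P(A|B) = P(A and B) / P(B) = 0.273 / 0.622 = 273/622 ≈ 0.43890675

0.438907


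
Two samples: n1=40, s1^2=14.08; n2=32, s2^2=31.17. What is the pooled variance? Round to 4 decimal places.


sp^2 = ((n1-1)*s1^2 + (n2-1)*s2^2)/(n1+n2-2)
(n1-1)*s1^2 = 39 * 14.08 = 549.12
(n2-1)*s2^2 = 31 * 31.17 = 966.27
numerator = 549.12 + 966.27 = 1515.39
n1+n2-2 = 70
sp^2 = 1515.39 / 70 = 151539/7000 ≈ 21.648429

21.6484


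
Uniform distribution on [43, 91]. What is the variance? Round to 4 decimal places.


Var = (b-a)^2 / 12
(b-a)^2 = (91 - 43)^2 = 2304
Var = 2304/12 = 192

192.0000


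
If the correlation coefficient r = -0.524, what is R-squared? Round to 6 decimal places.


R^2 = r^2 = (-0.524)^2 = 0.274576

0.274576


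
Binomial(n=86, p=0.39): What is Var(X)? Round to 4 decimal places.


Var = n*p*(1-p) = 86 * 0.39 * 0.61 = 20.4594

20.4594


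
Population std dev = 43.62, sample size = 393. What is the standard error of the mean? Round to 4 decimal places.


SE = sigma / sqrt(n)
sqrt(393) ≈ 19.824228
SE = 43.62 / 19.824228 ≈ 2.200338

2.2003


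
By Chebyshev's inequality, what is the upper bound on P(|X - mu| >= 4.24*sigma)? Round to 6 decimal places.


P <= 1/k^2
k^2 = 4.24^2 = 17.9776
1/k^2 = 1 / 17.9776 ≈ 0.05562478

0.055625


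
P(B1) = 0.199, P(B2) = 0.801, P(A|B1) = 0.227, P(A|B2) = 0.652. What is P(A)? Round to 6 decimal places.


P(A) = P(A|B1)*P(B1) + P(A|B2)*P(B2)
P(A|B1)*P(B1) = 0.227 * 0.199 = 0.045173
P(A|B2)*P(B2) = 0.652 * 0.801 = 0.522252
P(A) = 0.045173 + 0.522252 = 0.567425

0.567425


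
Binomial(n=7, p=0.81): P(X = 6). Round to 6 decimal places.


P = C(n,k) * p^k * (1-p)^(n-k)
C(7,6) = 7
p^k = 0.81^6 ≈ 0.2824295
(1-p)^(n-k) = 0.19^1 = 0.19
P = 7 * 0.2824295 * 0.19 ≈ 0.375631

0.375631


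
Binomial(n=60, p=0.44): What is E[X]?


E[X] = n*p = 60 * 0.44 = 26.4

26.4


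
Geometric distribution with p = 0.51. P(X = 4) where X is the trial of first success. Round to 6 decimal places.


P = (1-p)^(k-1) * p
(1-p)^(k-1) = 0.49^3 = 0.117649
P = 0.117649 * 0.51 = 0.06000099

0.060001


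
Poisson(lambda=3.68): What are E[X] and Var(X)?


E[X] = Var(X) = lambda = 3.68

3.68, 3.68


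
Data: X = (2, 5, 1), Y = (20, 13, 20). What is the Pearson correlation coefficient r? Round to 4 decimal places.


r = sum((xi-xbar)(yi-ybar)) / sqrt(sum((xi-xbar)^2) * sum((yi-ybar)^2))
n = 3, xbar = 8/3 ≈ 2.666667, ybar = 53/3 ≈ 17.666667
Sxy = sum((xi-xbar)(yi-ybar)) = -49/3 ≈ -16.333333
Sxx = sum((xi-xbar)^2) = 26/3 ≈ 8.666667
Syy = sum((yi-ybar)^2) = 98/3 ≈ 32.666667
sqrt(Sxx*Syy) ≈ 16.825906
r = Sxy / sqrt(Sxx*Syy) = -16.333333 / 16.825906 ≈ -0.970725

-0.9707


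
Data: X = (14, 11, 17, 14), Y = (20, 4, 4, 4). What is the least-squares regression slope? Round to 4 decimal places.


b = sum((xi-xbar)(yi-ybar)) / sum((xi-xbar)^2)
n = 4, xbar = 56/4 = 14, ybar = 32/4 = 8
Sxy = sum((xi-xbar)(yi-ybar)) = 0
Sxx = sum((xi-xbar)^2) = 18
b = Sxy / Sxx = 0

0.0000


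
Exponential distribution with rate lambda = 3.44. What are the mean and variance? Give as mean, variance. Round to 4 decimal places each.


mean = 1/lam, var = 1/lam^2
mean = 1 / 3.44 = 25/86 ≈ 0.290698
lam^2 = 3.44^2 = 11.8336
var = 1 / 11.8336 = 625/7396 ≈ 0.084505

0.2907, 0.0845


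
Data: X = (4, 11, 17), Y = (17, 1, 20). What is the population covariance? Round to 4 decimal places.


Cov = (1/n)*sum((xi-xbar)(yi-ybar))
n = 3, xbar = 32/3 ≈ 10.666667, ybar = 38/3 ≈ 12.666667
sum((xi-xbar)(yi-ybar)) = 41/3 ≈ 13.666667
Cov = 13.666667 / 3 = 41/9 ≈ 4.555556

4.5556


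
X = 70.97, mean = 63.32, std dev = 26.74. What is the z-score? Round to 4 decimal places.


z = (X - mu) / sigma
X - mu = 70.97 - 63.32 = 7.65
z = 7.65 / 26.74 = 765/2674 ≈ 0.286088

0.2861


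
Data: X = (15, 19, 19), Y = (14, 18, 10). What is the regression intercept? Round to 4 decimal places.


a = ybar - b*xbar, where b = sum((xi-xbar)(yi-ybar)) / sum((xi-xbar)^2)
n = 3, xbar = 53/3 ≈ 17.666667, ybar = 42/3 = 14
Sxy = sum((xi-xbar)(yi-ybar)) = 0
Sxx = sum((xi-xbar)^2) = 32/3 ≈ 10.666667
b = Sxy / Sxx = 0
a = 14 - 0 * 17.666667 = 14

14.0000


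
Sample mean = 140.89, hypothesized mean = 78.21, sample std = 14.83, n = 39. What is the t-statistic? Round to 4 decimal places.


t = (xbar - mu0) / (s/sqrt(n))
xbar - mu0 = 140.89 - 78.21 = 62.68
sqrt(39) ≈ 6.24499800
s/sqrt(n) = 14.83 / 6.24499800 ≈ 2.37470052
t = 62.68 / 2.37470052 ≈ 26.394907

26.3949


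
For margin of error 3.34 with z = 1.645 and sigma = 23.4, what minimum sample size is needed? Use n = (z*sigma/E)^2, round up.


z*sigma/E = 1.645 * 23.4 / 3.34 = 38493/3340 ≈ 11.524850
(z*sigma/E)^2 ≈ 132.822174
round up: n = 133

133


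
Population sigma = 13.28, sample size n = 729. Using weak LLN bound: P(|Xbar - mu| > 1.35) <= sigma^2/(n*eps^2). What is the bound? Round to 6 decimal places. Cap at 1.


bound = min(1, sigma^2/(n*eps^2))
sigma^2 = 13.28^2 = 176.3584
n*eps^2 = 729 * 1.35^2 = 729 * 1.8225 = 1328.6025
sigma^2/(n*eps^2) = 176.3584 / 1328.6025 ≈ 0.13273978

0.132740


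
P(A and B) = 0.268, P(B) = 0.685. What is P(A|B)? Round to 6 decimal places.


P(A|B) = P(A and B) / P(B) = 0.268 / 0.685 = 268/685 ≈ 0.39124088

0.391241


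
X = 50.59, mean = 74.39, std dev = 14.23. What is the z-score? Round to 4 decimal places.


z = (X - mu) / sigma
X - mu = 50.59 - 74.39 = -23.8
z = -23.8 / 14.23 = -2380/1423 ≈ -1.672523

-1.6725


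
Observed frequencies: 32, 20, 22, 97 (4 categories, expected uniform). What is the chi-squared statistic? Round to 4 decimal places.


chi2 = sum((O-E)^2/E), E = total/4
total = 171, E = 171/4 = 42.75
(32 - 42.75)^2 / 42.75 = 115.5625 / 42.75 = 1849/684 ≈ 2.703216
(20 - 42.75)^2 / 42.75 = 517.5625 / 42.75 = 8281/684 ≈ 12.106725
(22 - 42.75)^2 / 42.75 = 430.5625 / 42.75 = 6889/684 ≈ 10.071637
(97 - 42.75)^2 / 42.75 = 2943.0625 / 42.75 = 47089/684 ≈ 68.843567
chi2 = 16027/171 ≈ 93.725146

93.7251


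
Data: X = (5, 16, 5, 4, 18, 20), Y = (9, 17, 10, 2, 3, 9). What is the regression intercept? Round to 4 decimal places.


a = ybar - b*xbar, where b = sum((xi-xbar)(yi-ybar)) / sum((xi-xbar)^2)
n = 6, xbar = 68/6 = 34/3 ≈ 11.333333, ybar = 50/6 = 25/3 ≈ 8.333333
Sxy = sum((xi-xbar)(yi-ybar)) = 127/3 ≈ 42.333333
Sxx = sum((xi-xbar)^2) = 826/3 ≈ 275.333333
b = Sxy / Sxx = 127/826 ≈ 0.153753
a = 8.333333 - 0.153753 * 11.333333 = 2722/413 ≈ 6.590799

6.5908


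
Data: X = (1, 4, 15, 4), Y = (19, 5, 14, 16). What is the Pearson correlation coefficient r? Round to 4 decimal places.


r = sum((xi-xbar)(yi-ybar)) / sqrt(sum((xi-xbar)^2) * sum((yi-ybar)^2))
n = 4, xbar = 24/4 = 6, ybar = 54/4 = 13.5
Sxy = sum((xi-xbar)(yi-ybar)) = -11
Sxx = sum((xi-xbar)^2) = 114
Syy = sum((yi-ybar)^2) = 109
sqrt(Sxx*Syy) ≈ 111.471970
r = Sxy / sqrt(Sxx*Syy) = -11 / 111.471970 ≈ -0.098680

-0.0987


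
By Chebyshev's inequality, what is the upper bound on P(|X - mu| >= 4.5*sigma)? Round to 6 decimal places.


P <= 1/k^2
k^2 = 4.5^2 = 20.25
1/k^2 = 1 / 20.25 = 4/81 ≈ 0.04938272

0.049383


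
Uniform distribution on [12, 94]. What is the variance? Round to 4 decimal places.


Var = (b-a)^2 / 12
(b-a)^2 = (94 - 12)^2 = 6724
Var = 6724/12 ≈ 560.333333

560.3333


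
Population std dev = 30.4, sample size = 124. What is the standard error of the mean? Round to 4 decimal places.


SE = sigma / sqrt(n)
sqrt(124) ≈ 11.135529
SE = 30.4 / 11.135529 ≈ 2.730001

2.7300


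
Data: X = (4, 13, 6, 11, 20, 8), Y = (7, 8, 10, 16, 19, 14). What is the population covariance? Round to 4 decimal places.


Cov = (1/n)*sum((xi-xbar)(yi-ybar))
n = 6, xbar = 62/6 = 31/3 ≈ 10.333333, ybar = 74/6 = 37/3 ≈ 12.333333
sum((xi-xbar)(yi-ybar)) = 286/3 ≈ 95.333333
Cov = 95.333333 / 6 = 143/9 ≈ 15.888889

15.8889


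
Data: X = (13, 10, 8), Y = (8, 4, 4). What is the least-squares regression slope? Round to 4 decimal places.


b = sum((xi-xbar)(yi-ybar)) / sum((xi-xbar)^2)
n = 3, xbar = 31/3 ≈ 10.333333, ybar = 16/3 ≈ 5.333333
Sxy = sum((xi-xbar)(yi-ybar)) = 32/3 ≈ 10.666667
Sxx = sum((xi-xbar)^2) = 38/3 ≈ 12.666667
b = Sxy / Sxx = 16/19 ≈ 0.842105

0.8421


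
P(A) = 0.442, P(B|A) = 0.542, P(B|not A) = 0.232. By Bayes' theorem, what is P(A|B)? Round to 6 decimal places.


P(A|B) = P(B|A)*P(A) / P(B), P(B) = P(B|A)*P(A) + P(B|not A)*P(not A)
P(B|A)*P(A) = 0.542 * 0.442 = 0.239564
P(B|not A)*P(not A) = 0.232 * 0.558 = 0.129456
P(B) = 0.239564 + 0.129456 = 0.36902
P(A|B) = 0.239564 / 0.36902 ≈ 0.64918975

0.649190


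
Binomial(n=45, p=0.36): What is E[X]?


E[X] = n*p = 45 * 0.36 = 16.2

16.2


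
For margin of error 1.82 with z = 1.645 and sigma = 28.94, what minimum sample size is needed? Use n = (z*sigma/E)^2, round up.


z*sigma/E = 1.645 * 28.94 / 1.82 = 68009/2600 ≈ 26.157308
(z*sigma/E)^2 ≈ 684.204746
round up: n = 685

685


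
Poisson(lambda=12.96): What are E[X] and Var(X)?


E[X] = Var(X) = lambda = 12.96

12.96, 12.96


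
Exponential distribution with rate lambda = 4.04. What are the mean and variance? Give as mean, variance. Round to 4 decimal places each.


mean = 1/lam, var = 1/lam^2
mean = 1 / 4.04 = 25/101 ≈ 0.247525
lam^2 = 4.04^2 = 16.3216
var = 1 / 16.3216 ≈ 0.061269

0.2475, 0.0613


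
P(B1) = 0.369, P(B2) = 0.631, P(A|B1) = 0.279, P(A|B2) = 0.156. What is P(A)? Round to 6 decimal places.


P(A) = P(A|B1)*P(B1) + P(A|B2)*P(B2)
P(A|B1)*P(B1) = 0.279 * 0.369 = 0.102951
P(A|B2)*P(B2) = 0.156 * 0.631 = 0.098436
P(A) = 0.102951 + 0.098436 = 0.201387

0.201387


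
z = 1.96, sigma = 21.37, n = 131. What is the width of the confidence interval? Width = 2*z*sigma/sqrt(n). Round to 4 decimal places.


width = 2*z*sigma/sqrt(n)
2*z*sigma = 2 * 1.96 * 21.37 = 83.7704
sqrt(131) ≈ 11.445523
width = 83.7704 / 11.445523 ≈ 7.319054

7.3191


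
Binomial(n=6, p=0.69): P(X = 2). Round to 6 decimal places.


P = C(n,k) * p^k * (1-p)^(n-k)
C(6,2) = 15
p^k = 0.69^2 = 0.4761
(1-p)^(n-k) = 0.31^4 = 0.00923521
P = 15 * 0.4761 * 0.00923521 ≈ 0.065953

0.065953


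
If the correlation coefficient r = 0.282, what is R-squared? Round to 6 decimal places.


R^2 = r^2 = (0.282)^2 = 0.079524

0.079524


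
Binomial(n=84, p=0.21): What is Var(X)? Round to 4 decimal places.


Var = n*p*(1-p) = 84 * 0.21 * 0.79 = 13.9356

13.9356


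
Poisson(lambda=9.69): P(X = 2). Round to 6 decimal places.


P = e^(-lam) * lam^k / k!
e^(-9.69) ≈ 0.00006189940
lam^k = 9.69^2 = 93.8961
k! = 2! = 2
P = 0.00006189940 * 93.8961 / 2 ≈ 0.002906

0.002906


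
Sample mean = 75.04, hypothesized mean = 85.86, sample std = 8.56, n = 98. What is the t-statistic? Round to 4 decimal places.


t = (xbar - mu0) / (s/sqrt(n))
xbar - mu0 = 75.04 - 85.86 = -10.82
sqrt(98) ≈ 9.89949494
s/sqrt(n) = 8.56 / 9.89949494 ≈ 0.86469058
t = -10.82 / 0.86469058 ≈ -12.513147

-12.5131


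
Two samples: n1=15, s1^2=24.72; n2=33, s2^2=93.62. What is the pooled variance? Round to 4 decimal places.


sp^2 = ((n1-1)*s1^2 + (n2-1)*s2^2)/(n1+n2-2)
(n1-1)*s1^2 = 14 * 24.72 = 346.08
(n2-1)*s2^2 = 32 * 93.62 = 2995.84
numerator = 346.08 + 2995.84 = 3341.92
n1+n2-2 = 46
sp^2 = 3341.92 / 46 = 41774/575 ≈ 72.650435

72.6504


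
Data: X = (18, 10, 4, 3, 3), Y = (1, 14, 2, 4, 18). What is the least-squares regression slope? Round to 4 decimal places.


b = sum((xi-xbar)(yi-ybar)) / sum((xi-xbar)^2)
n = 5, xbar = 38/5 = 7.6, ybar = 39/5 = 7.8
Sxy = sum((xi-xbar)(yi-ybar)) = -64.4
Sxx = sum((xi-xbar)^2) = 169.2
b = Sxy / Sxx = -161/423 ≈ -0.380615

-0.3806


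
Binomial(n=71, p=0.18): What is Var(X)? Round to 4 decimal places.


Var = n*p*(1-p) = 71 * 0.18 * 0.82 = 10.4796

10.4796


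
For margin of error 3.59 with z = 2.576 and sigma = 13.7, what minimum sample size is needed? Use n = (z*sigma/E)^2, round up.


z*sigma/E = 2.576 * 13.7 / 3.59 = 88228/8975 ≈ 9.830418
(z*sigma/E)^2 ≈ 96.637115
round up: n = 97

97


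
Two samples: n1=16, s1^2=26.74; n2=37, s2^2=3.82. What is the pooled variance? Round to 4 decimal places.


sp^2 = ((n1-1)*s1^2 + (n2-1)*s2^2)/(n1+n2-2)
(n1-1)*s1^2 = 15 * 26.74 = 401.1
(n2-1)*s2^2 = 36 * 3.82 = 137.52
numerator = 401.1 + 137.52 = 538.62
n1+n2-2 = 51
sp^2 = 538.62 / 51 = 8977/850 ≈ 10.561176

10.5612


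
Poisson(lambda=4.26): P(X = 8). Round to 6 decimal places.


P = e^(-lam) * lam^k / k!
e^(-4.26) ≈ 0.01412230
lam^k = 4.26^8 ≈ 108461.796314
k! = 8! = 40320
P = 0.01412230 * 108461.796314 / 40320 ≈ 0.037989

0.037989


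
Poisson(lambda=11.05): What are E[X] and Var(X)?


E[X] = Var(X) = lambda = 11.05

11.05, 11.05


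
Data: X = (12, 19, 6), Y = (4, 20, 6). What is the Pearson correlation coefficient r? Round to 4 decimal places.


r = sum((xi-xbar)(yi-ybar)) / sqrt(sum((xi-xbar)^2) * sum((yi-ybar)^2))
n = 3, xbar = 37/3 ≈ 12.333333, ybar = 30/3 = 10
Sxy = sum((xi-xbar)(yi-ybar)) = 94
Sxx = sum((xi-xbar)^2) = 254/3 ≈ 84.666667
Syy = sum((yi-ybar)^2) = 152
sqrt(Sxx*Syy) ≈ 113.443084
r = Sxy / sqrt(Sxx*Syy) = 94 / 113.443084 ≈ 0.828609

0.8286


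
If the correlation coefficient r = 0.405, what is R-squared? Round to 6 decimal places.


R^2 = r^2 = (0.405)^2 = 0.164025

0.164025


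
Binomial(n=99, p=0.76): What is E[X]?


E[X] = n*p = 99 * 0.76 = 75.24

75.24


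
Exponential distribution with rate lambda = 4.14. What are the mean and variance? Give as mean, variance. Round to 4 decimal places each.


mean = 1/lam, var = 1/lam^2
mean = 1 / 4.14 = 50/207 ≈ 0.241546
lam^2 = 4.14^2 = 17.1396
var = 1 / 17.1396 ≈ 0.058344

0.2415, 0.0583


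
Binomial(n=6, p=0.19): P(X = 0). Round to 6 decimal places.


P = C(n,k) * p^k * (1-p)^(n-k)
C(6,0) = 1
p^k = 0.19^0 = 1
(1-p)^(n-k) = 0.81^6 ≈ 0.2824295
P = 1 * 1 * 0.2824295 ≈ 0.282430

0.282430


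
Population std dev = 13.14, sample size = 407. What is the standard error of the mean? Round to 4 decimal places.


SE = sigma / sqrt(n)
sqrt(407) ≈ 20.174241
SE = 13.14 / 20.174241 ≈ 0.651326

0.6513


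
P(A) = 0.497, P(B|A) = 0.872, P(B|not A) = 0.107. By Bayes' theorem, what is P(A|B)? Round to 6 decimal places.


P(A|B) = P(B|A)*P(A) / P(B), P(B) = P(B|A)*P(A) + P(B|not A)*P(not A)
P(B|A)*P(A) = 0.872 * 0.497 = 0.433384
P(B|not A)*P(not A) = 0.107 * 0.503 = 0.053821
P(B) = 0.433384 + 0.053821 = 0.487205
P(A|B) = 0.433384 / 0.487205 ≈ 0.88953110

0.889531


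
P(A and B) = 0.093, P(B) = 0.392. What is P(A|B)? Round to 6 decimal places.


P(A|B) = P(A and B) / P(B) = 0.093 / 0.392 = 93/392 ≈ 0.23724490

0.237245


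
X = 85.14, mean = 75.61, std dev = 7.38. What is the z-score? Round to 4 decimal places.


z = (X - mu) / sigma
X - mu = 85.14 - 75.61 = 9.53
z = 9.53 / 7.38 = 953/738 ≈ 1.291328

1.2913


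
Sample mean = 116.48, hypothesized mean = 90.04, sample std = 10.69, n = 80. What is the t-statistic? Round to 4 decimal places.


t = (xbar - mu0) / (s/sqrt(n))
xbar - mu0 = 116.48 - 90.04 = 26.44
sqrt(80) ≈ 8.94427191
s/sqrt(n) = 10.69 / 8.94427191 ≈ 1.19517833
t = 26.44 / 1.19517833 ≈ 22.122222

22.1222


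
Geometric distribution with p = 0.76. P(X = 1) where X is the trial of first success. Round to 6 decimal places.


P = (1-p)^(k-1) * p
(1-p)^(k-1) = 0.24^0 = 1
P = 1 * 0.76 = 0.76

0.760000


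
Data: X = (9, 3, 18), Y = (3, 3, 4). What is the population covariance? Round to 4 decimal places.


Cov = (1/n)*sum((xi-xbar)(yi-ybar))
n = 3, xbar = 30/3 = 10, ybar = 10/3 ≈ 3.333333
sum((xi-xbar)(yi-ybar)) = 8
Cov = 8 / 3 = 8/3 ≈ 2.666667

2.6667


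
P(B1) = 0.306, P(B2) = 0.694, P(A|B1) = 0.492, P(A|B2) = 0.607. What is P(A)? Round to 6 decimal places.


P(A) = P(A|B1)*P(B1) + P(A|B2)*P(B2)
P(A|B1)*P(B1) = 0.492 * 0.306 = 0.150552
P(A|B2)*P(B2) = 0.607 * 0.694 = 0.421258
P(A) = 0.150552 + 0.421258 = 0.57181

0.571810


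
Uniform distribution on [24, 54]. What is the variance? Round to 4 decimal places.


Var = (b-a)^2 / 12
(b-a)^2 = (54 - 24)^2 = 900
Var = 900/12 = 75

75.0000


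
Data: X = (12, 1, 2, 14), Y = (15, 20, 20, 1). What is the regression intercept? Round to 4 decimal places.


a = ybar - b*xbar, where b = sum((xi-xbar)(yi-ybar)) / sum((xi-xbar)^2)
n = 4, xbar = 29/4 = 7.25, ybar = 56/4 = 14
Sxy = sum((xi-xbar)(yi-ybar)) = -152
Sxx = sum((xi-xbar)^2) = 134.75
b = Sxy / Sxx = -608/539 ≈ -1.128015
a = 14 - (-1.128015) * 7.25 = 11954/539 ≈ 22.178108

22.1781


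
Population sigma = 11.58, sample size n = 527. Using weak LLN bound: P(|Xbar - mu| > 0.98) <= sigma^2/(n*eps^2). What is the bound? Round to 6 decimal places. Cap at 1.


bound = min(1, sigma^2/(n*eps^2))
sigma^2 = 11.58^2 = 134.0964
n*eps^2 = 527 * 0.98^2 = 527 * 0.9604 = 506.1308
sigma^2/(n*eps^2) = 134.0964 / 506.1308 ≈ 0.26494416

0.264944


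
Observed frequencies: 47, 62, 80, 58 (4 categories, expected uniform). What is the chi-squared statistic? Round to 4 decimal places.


chi2 = sum((O-E)^2/E), E = total/4
total = 247, E = 247/4 = 61.75
(47 - 61.75)^2 / 61.75 = 217.5625 / 61.75 = 3481/988 ≈ 3.523279
(62 - 61.75)^2 / 61.75 = 0.0625 / 61.75 = 1/988 ≈ 0.001012
(80 - 61.75)^2 / 61.75 = 333.0625 / 61.75 = 5329/988 ≈ 5.393725
(58 - 61.75)^2 / 61.75 = 14.0625 / 61.75 = 225/988 ≈ 0.227733
chi2 = 2259/247 ≈ 9.145749

9.1457


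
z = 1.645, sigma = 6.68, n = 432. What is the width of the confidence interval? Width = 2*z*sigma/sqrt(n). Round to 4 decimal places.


width = 2*z*sigma/sqrt(n)
2*z*sigma = 2 * 1.645 * 6.68 = 21.9772
sqrt(432) ≈ 20.784610
width = 21.9772 / 20.784610 ≈ 1.057379

1.0574


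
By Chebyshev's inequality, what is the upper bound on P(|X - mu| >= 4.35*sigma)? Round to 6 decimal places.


P <= 1/k^2
k^2 = 4.35^2 = 18.9225
1/k^2 = 1 / 18.9225 = 400/7569 ≈ 0.05284714

0.052847


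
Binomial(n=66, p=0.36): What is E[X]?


E[X] = n*p = 66 * 0.36 = 23.76

23.76


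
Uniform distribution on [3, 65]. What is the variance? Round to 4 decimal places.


Var = (b-a)^2 / 12
(b-a)^2 = (65 - 3)^2 = 3844
Var = 3844/12 ≈ 320.333333

320.3333


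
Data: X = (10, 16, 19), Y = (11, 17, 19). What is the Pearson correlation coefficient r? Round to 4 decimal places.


r = sum((xi-xbar)(yi-ybar)) / sqrt(sum((xi-xbar)^2) * sum((yi-ybar)^2))
n = 3, xbar = 45/3 = 15, ybar = 47/3 ≈ 15.666667
Sxy = sum((xi-xbar)(yi-ybar)) = 38
Sxx = sum((xi-xbar)^2) = 42
Syy = sum((yi-ybar)^2) = 104/3 ≈ 34.666667
sqrt(Sxx*Syy) ≈ 38.157568
r = Sxy / sqrt(Sxx*Syy) = 38 / 38.157568 ≈ 0.995871

0.9959
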